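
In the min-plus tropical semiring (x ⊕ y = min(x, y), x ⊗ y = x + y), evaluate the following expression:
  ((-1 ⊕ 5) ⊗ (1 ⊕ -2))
((-1 ⊕ 5) ⊗ (1 ⊕ -2)) = -3

Expand innermost to outermost. Recall ⊕ takes the minimum of its arguments and ⊗ takes their sum. Working out the expression ((-1 ⊕ 5) ⊗ (1 ⊕ -2)) gives -3.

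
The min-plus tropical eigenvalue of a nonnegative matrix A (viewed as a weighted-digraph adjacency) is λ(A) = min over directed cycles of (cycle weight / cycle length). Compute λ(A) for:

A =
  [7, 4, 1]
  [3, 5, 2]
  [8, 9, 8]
λ(A) = 7/2

Enumerate directed cycles and compute their means (weight / length). Sample:
  cycle 0 → 0: weight = 7, length = 1, mean = 7/1 ≈ 7.000
  cycle 1 → 1: weight = 5, length = 1, mean = 5/1 ≈ 5.000
  cycle 2 → 2: weight = 8, length = 1, mean = 8/1 ≈ 8.000
  cycle 0 → 1 → 0: weight = 7, length = 2, mean = 7/2 ≈ 3.500
  cycle 0 → 2 → 0: weight = 9, length = 2, mean = 9/2 ≈ 4.500
  cycle 1 → 0 → 1: weight = 7, length = 2, mean = 7/2 ≈ 3.500
Minimum mean = 3.500, attained e.g. along the cycle 0 → 1 → 0 with weight 7 and length 2. So λ(A) = 7/2 = 7/2.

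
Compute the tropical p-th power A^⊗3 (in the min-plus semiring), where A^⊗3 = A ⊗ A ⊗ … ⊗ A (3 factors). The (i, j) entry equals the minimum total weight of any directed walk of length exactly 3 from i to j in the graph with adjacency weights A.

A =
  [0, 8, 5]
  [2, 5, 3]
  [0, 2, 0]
A^⊗3 =
  [0, 7, 5]
  [2, 5, 3]
  [0, 2, 0]

Each entry (A^⊗3)_ij equals the minimum over all length-3 walks i = v_0 → v_1 → … → v_3 = j of Σ_t A[v_t][v_{t+1}]. For example, for (i, j) = (0, 2) we minimise over 9 possible intermediate vertex sequences; the minimum is 5, attained along the walk 0 → 0 → 0 → 2.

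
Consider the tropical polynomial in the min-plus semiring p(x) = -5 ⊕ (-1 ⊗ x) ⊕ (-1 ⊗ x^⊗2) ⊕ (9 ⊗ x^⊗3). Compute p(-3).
p(-3) = -7

A tropical monomial a ⊗ x^⊗i evaluates to a + i · x. Evaluating each term at x = -3:
  Term 0 contributes -5 + 0 · -3 = -5
  Term 1 contributes -1 + 1 · -3 = -4
  Term 2 contributes -1 + 2 · -3 = -7
  Term 3 contributes 9 + 3 · -3 = 0
p(-3) = ⊕ of these = min[-5, -4, -7, 0] = -7.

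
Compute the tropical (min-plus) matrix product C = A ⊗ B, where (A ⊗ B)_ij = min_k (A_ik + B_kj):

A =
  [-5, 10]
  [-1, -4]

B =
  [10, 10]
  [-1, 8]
A ⊗ B =
  [5, 5]
  [-5, 4]

Apply the min-plus product entry-by-entry:
  C[0][0] = min over k of (A[0][0] + B[0][0] = -5 + 10 = 5, A[0][1] + B[1][0] = 10 + -1 = 9) = 5 (attained at k = 0)
  C[0][1] = min over k of (A[0][0] + B[0][1] = -5 + 10 = 5, A[0][1] + B[1][1] = 10 + 8 = 18) = 5 (attained at k = 0)
  C[1][0] = min over k of (A[1][0] + B[0][0] = -1 + 10 = 9, A[1][1] + B[1][0] = -4 + -1 = -5) = -5 (attained at k = 1)
  C[1][1] = min over k of (A[1][0] + B[0][1] = -1 + 10 = 9, A[1][1] + B[1][1] = -4 + 8 = 4) = 4 (attained at k = 1)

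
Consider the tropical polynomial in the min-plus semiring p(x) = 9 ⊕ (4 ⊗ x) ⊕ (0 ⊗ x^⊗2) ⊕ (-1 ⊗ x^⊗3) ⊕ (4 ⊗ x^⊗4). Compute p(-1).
p(-1) = -4

A tropical monomial a ⊗ x^⊗i evaluates to a + i · x. Evaluating each term at x = -1:
  Term 0 contributes 9 + 0 · -1 = 9
  Term 1 contributes 4 + 1 · -1 = 3
  Term 2 contributes 0 + 2 · -1 = -2
  Term 3 contributes -1 + 3 · -1 = -4
  Term 4 contributes 4 + 4 · -1 = 0
p(-1) = ⊕ of these = min[9, 3, -2, -4, 0] = -4.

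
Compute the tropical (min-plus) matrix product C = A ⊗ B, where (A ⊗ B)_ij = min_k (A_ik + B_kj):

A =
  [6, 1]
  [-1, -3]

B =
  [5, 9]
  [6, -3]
A ⊗ B =
  [7, -2]
  [3, -6]

Apply the min-plus product entry-by-entry:
  C[0][0] = min over k of (A[0][0] + B[0][0] = 6 + 5 = 11, A[0][1] + B[1][0] = 1 + 6 = 7) = 7 (attained at k = 1)
  C[0][1] = min over k of (A[0][0] + B[0][1] = 6 + 9 = 15, A[0][1] + B[1][1] = 1 + -3 = -2) = -2 (attained at k = 1)
  C[1][0] = min over k of (A[1][0] + B[0][0] = -1 + 5 = 4, A[1][1] + B[1][0] = -3 + 6 = 3) = 3 (attained at k = 1)
  C[1][1] = min over k of (A[1][0] + B[0][1] = -1 + 9 = 8, A[1][1] + B[1][1] = -3 + -3 = -6) = -6 (attained at k = 1)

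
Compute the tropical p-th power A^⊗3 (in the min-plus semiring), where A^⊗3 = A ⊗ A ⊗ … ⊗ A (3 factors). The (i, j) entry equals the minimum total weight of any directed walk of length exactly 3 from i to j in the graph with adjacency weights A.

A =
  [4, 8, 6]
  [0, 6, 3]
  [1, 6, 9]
A^⊗3 =
  [11, 15, 13]
  [7, 12, 10]
  [8, 13, 11]

Each entry (A^⊗3)_ij equals the minimum over all length-3 walks i = v_0 → v_1 → … → v_3 = j of Σ_t A[v_t][v_{t+1}]. For example, for (i, j) = (0, 2) we minimise over 9 possible intermediate vertex sequences; the minimum is 13, attained along the walk 0 → 2 → 0 → 2.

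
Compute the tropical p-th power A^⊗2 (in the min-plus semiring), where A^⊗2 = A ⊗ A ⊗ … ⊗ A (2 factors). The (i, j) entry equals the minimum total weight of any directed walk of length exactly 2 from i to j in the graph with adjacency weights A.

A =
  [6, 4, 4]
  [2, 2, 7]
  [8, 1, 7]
A^⊗2 =
  [6, 5, 10]
  [4, 4, 6]
  [3, 3, 8]

Each entry (A^⊗2)_ij equals the minimum over all length-2 walks i = v_0 → v_1 → … → v_2 = j of Σ_t A[v_t][v_{t+1}]. For example, for (i, j) = (0, 2) we minimise over 3 possible intermediate vertex sequences; the minimum is 10, attained along the walk 0 → 0 → 2.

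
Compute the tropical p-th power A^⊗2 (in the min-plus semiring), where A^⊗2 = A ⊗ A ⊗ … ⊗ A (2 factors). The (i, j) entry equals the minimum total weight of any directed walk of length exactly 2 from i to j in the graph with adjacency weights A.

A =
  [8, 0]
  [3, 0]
A^⊗2 =
  [3, 0]
  [3, 0]

Each entry (A^⊗2)_ij equals the minimum over all length-2 walks i = v_0 → v_1 → … → v_2 = j of Σ_t A[v_t][v_{t+1}]. For example, for (i, j) = (0, 1) we minimise over 2 possible intermediate vertex sequences; the minimum is 0, attained along the walk 0 → 1 → 1.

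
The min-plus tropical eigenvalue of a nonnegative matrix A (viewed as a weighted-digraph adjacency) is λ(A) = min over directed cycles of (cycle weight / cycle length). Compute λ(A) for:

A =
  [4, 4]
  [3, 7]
λ(A) = 7/2

Enumerate directed cycles and compute their means (weight / length). Sample:
  cycle 0 → 0: weight = 4, length = 1, mean = 4/1 ≈ 4.000
  cycle 1 → 1: weight = 7, length = 1, mean = 7/1 ≈ 7.000
  cycle 0 → 1 → 0: weight = 7, length = 2, mean = 7/2 ≈ 3.500
  cycle 1 → 0 → 1: weight = 7, length = 2, mean = 7/2 ≈ 3.500
Minimum mean = 3.500, attained e.g. along the cycle 0 → 1 → 0 with weight 7 and length 2. So λ(A) = 7/2 = 7/2.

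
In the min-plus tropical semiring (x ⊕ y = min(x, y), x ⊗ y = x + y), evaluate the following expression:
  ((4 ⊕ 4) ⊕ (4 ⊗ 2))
((4 ⊕ 4) ⊕ (4 ⊗ 2)) = 4

Expand innermost to outermost. Recall ⊕ takes the minimum of its arguments and ⊗ takes their sum. Working out the expression ((4 ⊕ 4) ⊕ (4 ⊗ 2)) gives 4.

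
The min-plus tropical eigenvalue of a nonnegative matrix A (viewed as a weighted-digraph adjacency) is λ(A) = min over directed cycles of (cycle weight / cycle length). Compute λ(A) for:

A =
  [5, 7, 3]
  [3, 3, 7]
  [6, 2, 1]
λ(A) = 1

Enumerate directed cycles and compute their means (weight / length). Sample:
  cycle 0 → 0: weight = 5, length = 1, mean = 5/1 ≈ 5.000
  cycle 1 → 1: weight = 3, length = 1, mean = 3/1 ≈ 3.000
  cycle 2 → 2: weight = 1, length = 1, mean = 1/1 ≈ 1.000
  cycle 0 → 1 → 0: weight = 10, length = 2, mean = 10/2 ≈ 5.000
  cycle 0 → 2 → 0: weight = 9, length = 2, mean = 9/2 ≈ 4.500
  cycle 1 → 0 → 1: weight = 10, length = 2, mean = 10/2 ≈ 5.000
Minimum mean = 1.000, attained e.g. along the cycle 2 → 2 with weight 1 and length 1. So λ(A) = 1/1 = 1.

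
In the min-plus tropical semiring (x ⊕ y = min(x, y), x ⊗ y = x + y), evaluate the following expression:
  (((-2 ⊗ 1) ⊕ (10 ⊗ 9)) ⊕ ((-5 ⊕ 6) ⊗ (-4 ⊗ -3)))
(((-2 ⊗ 1) ⊕ (10 ⊗ 9)) ⊕ ((-5 ⊕ 6) ⊗ (-4 ⊗ -3))) = -12

Expand innermost to outermost. Recall ⊕ takes the minimum of its arguments and ⊗ takes their sum. Working out the expression (((-2 ⊗ 1) ⊕ (10 ⊗ 9)) ⊕ ((-5 ⊕ 6) ⊗ (-4 ⊗ -3))) gives -12.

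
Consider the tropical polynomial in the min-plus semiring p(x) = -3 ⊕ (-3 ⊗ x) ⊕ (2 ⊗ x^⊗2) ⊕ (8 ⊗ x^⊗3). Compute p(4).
p(4) = -3

A tropical monomial a ⊗ x^⊗i evaluates to a + i · x. Evaluating each term at x = 4:
  Term 0 contributes -3 + 0 · 4 = -3
  Term 1 contributes -3 + 1 · 4 = 1
  Term 2 contributes 2 + 2 · 4 = 10
  Term 3 contributes 8 + 3 · 4 = 20
p(4) = ⊕ of these = min[-3, 1, 10, 20] = -3.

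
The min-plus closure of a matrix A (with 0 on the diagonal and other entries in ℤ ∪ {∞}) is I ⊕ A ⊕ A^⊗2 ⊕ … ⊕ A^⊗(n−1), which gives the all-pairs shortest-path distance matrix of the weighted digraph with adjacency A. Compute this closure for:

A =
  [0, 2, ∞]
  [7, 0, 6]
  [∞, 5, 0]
Closure =
  [0, 2, 8]
  [7, 0, 6]
  [12, 5, 0]

This is the Floyd-Warshall all-pairs shortest-path computation. For each intermediate vertex k = 0, 1, …, 2, update dist[i][j] ← min(dist[i][j], dist[i][k] + dist[k][j]). The final matrix gives, for each (i, j), the minimum total weight of any directed path from i to j (possibly empty when i = j).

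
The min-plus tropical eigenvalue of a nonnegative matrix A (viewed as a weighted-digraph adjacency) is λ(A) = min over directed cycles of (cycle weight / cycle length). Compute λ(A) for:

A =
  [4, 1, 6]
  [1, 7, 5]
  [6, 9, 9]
λ(A) = 1

Enumerate directed cycles and compute their means (weight / length). Sample:
  cycle 0 → 0: weight = 4, length = 1, mean = 4/1 ≈ 4.000
  cycle 1 → 1: weight = 7, length = 1, mean = 7/1 ≈ 7.000
  cycle 2 → 2: weight = 9, length = 1, mean = 9/1 ≈ 9.000
  cycle 0 → 1 → 0: weight = 2, length = 2, mean = 2/2 ≈ 1.000
  cycle 0 → 2 → 0: weight = 12, length = 2, mean = 12/2 ≈ 6.000
  cycle 1 → 0 → 1: weight = 2, length = 2, mean = 2/2 ≈ 1.000
Minimum mean = 1.000, attained e.g. along the cycle 0 → 1 → 0 with weight 2 and length 2. So λ(A) = 2/2 = 1.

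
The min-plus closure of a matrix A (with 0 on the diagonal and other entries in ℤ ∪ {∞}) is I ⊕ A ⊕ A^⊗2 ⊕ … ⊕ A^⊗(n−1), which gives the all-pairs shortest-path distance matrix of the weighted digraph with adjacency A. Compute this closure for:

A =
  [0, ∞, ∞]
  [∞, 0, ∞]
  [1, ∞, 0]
Closure =
  [0, ∞, ∞]
  [∞, 0, ∞]
  [1, ∞, 0]

This is the Floyd-Warshall all-pairs shortest-path computation. For each intermediate vertex k = 0, 1, …, 2, update dist[i][j] ← min(dist[i][j], dist[i][k] + dist[k][j]). The final matrix gives, for each (i, j), the minimum total weight of any directed path from i to j (possibly empty when i = j).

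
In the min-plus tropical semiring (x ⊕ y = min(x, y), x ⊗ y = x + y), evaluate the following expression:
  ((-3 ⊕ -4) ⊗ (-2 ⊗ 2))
((-3 ⊕ -4) ⊗ (-2 ⊗ 2)) = -4

Expand innermost to outermost. Recall ⊕ takes the minimum of its arguments and ⊗ takes their sum. Working out the expression ((-3 ⊕ -4) ⊗ (-2 ⊗ 2)) gives -4.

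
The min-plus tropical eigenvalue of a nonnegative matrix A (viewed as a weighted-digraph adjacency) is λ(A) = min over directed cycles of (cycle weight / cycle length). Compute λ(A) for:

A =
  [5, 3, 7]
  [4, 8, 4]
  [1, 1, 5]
λ(A) = 5/2

Enumerate directed cycles and compute their means (weight / length). Sample:
  cycle 0 → 0: weight = 5, length = 1, mean = 5/1 ≈ 5.000
  cycle 1 → 1: weight = 8, length = 1, mean = 8/1 ≈ 8.000
  cycle 2 → 2: weight = 5, length = 1, mean = 5/1 ≈ 5.000
  cycle 0 → 1 → 0: weight = 7, length = 2, mean = 7/2 ≈ 3.500
  cycle 0 → 2 → 0: weight = 8, length = 2, mean = 8/2 ≈ 4.000
  cycle 1 → 0 → 1: weight = 7, length = 2, mean = 7/2 ≈ 3.500
Minimum mean = 2.500, attained e.g. along the cycle 1 → 2 → 1 with weight 5 and length 2. So λ(A) = 5/2 = 5/2.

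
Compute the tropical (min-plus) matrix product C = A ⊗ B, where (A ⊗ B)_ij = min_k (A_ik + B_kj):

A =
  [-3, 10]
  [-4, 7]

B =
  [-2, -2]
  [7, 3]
A ⊗ B =
  [-5, -5]
  [-6, -6]

Apply the min-plus product entry-by-entry:
  C[0][0] = min over k of (A[0][0] + B[0][0] = -3 + -2 = -5, A[0][1] + B[1][0] = 10 + 7 = 17) = -5 (attained at k = 0)
  C[0][1] = min over k of (A[0][0] + B[0][1] = -3 + -2 = -5, A[0][1] + B[1][1] = 10 + 3 = 13) = -5 (attained at k = 0)
  C[1][0] = min over k of (A[1][0] + B[0][0] = -4 + -2 = -6, A[1][1] + B[1][0] = 7 + 7 = 14) = -6 (attained at k = 0)
  C[1][1] = min over k of (A[1][0] + B[0][1] = -4 + -2 = -6, A[1][1] + B[1][1] = 7 + 3 = 10) = -6 (attained at k = 0)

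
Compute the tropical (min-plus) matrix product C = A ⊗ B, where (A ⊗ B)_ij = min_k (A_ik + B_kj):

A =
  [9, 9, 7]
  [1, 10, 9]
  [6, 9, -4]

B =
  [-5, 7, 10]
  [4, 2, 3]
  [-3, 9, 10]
A ⊗ B =
  [4, 11, 12]
  [-4, 8, 11]
  [-7, 5, 6]

Apply the min-plus product entry-by-entry:
  C[0][0] = min over k of (A[0][0] + B[0][0] = 9 + -5 = 4, A[0][1] + B[1][0] = 9 + 4 = 13, A[0][2] + B[2][0] = 7 + -3 = 4) = 4 (attained at k = 0)
  C[0][1] = min over k of (A[0][0] + B[0][1] = 9 + 7 = 16, A[0][1] + B[1][1] = 9 + 2 = 11, A[0][2] + B[2][1] = 7 + 9 = 16) = 11 (attained at k = 1)
  C[0][2] = min over k of (A[0][0] + B[0][2] = 9 + 10 = 19, A[0][1] + B[1][2] = 9 + 3 = 12, A[0][2] + B[2][2] = 7 + 10 = 17) = 12 (attained at k = 1)
  C[1][0] = min over k of (A[1][0] + B[0][0] = 1 + -5 = -4, A[1][1] + B[1][0] = 10 + 4 = 14, A[1][2] + B[2][0] = 9 + -3 = 6) = -4 (attained at k = 0)
  C[1][1] = min over k of (A[1][0] + B[0][1] = 1 + 7 = 8, A[1][1] + B[1][1] = 10 + 2 = 12, A[1][2] + B[2][1] = 9 + 9 = 18) = 8 (attained at k = 0)
  C[1][2] = min over k of (A[1][0] + B[0][2] = 1 + 10 = 11, A[1][1] + B[1][2] = 10 + 3 = 13, A[1][2] + B[2][2] = 9 + 10 = 19) = 11 (attained at k = 0)
  C[2][0] = min over k of (A[2][0] + B[0][0] = 6 + -5 = 1, A[2][1] + B[1][0] = 9 + 4 = 13, A[2][2] + B[2][0] = -4 + -3 = -7) = -7 (attained at k = 2)
  C[2][1] = min over k of (A[2][0] + B[0][1] = 6 + 7 = 13, A[2][1] + B[1][1] = 9 + 2 = 11, A[2][2] + B[2][1] = -4 + 9 = 5) = 5 (attained at k = 2)
  C[2][2] = min over k of (A[2][0] + B[0][2] = 6 + 10 = 16, A[2][1] + B[1][2] = 9 + 3 = 12, A[2][2] + B[2][2] = -4 + 10 = 6) = 6 (attained at k = 2)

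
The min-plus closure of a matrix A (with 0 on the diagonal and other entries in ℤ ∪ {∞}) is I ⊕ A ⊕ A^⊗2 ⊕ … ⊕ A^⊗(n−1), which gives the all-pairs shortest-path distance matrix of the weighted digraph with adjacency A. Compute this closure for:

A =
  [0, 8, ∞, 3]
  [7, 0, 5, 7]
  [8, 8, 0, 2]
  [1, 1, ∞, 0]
Closure =
  [0, 4, 9, 3]
  [7, 0, 5, 7]
  [3, 3, 0, 2]
  [1, 1, 6, 0]

This is the Floyd-Warshall all-pairs shortest-path computation. For each intermediate vertex k = 0, 1, …, 3, update dist[i][j] ← min(dist[i][j], dist[i][k] + dist[k][j]). The final matrix gives, for each (i, j), the minimum total weight of any directed path from i to j (possibly empty when i = j).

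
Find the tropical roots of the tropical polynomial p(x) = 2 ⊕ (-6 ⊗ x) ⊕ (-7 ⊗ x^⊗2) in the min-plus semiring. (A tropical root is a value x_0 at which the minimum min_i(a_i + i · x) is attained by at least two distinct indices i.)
Roots: {1, 8}

Each tropical root is a break point of the lower envelope of the lines y = a_i + i · x (there are 3 lines, with slopes 0, 1, ..., 2). Only the lines that attain the minimum somewhere contribute to roots; other lines are dominated. Here the surviving (envelope) indices are i = 2, i = 1, i = 0.
Intersections between consecutive envelope lines give the roots: for adjacent envelope indices i < j the intersection is x = (a_i − a_j) / (j − i). Reading off the sorted break points: {1, 8}.
Verification: at each break x_0, at least two indices attain the minimum of min_i(a_i + i · x_0).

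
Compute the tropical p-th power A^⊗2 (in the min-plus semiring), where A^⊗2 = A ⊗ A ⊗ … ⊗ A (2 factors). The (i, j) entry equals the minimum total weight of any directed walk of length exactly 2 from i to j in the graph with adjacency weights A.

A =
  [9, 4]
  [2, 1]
A^⊗2 =
  [6, 5]
  [3, 2]

Each entry (A^⊗2)_ij equals the minimum over all length-2 walks i = v_0 → v_1 → … → v_2 = j of Σ_t A[v_t][v_{t+1}]. For example, for (i, j) = (0, 1) we minimise over 2 possible intermediate vertex sequences; the minimum is 5, attained along the walk 0 → 1 → 1.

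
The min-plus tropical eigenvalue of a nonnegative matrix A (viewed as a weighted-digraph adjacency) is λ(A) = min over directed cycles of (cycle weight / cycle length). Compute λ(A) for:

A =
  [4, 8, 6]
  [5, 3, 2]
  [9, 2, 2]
λ(A) = 2

Enumerate directed cycles and compute their means (weight / length). Sample:
  cycle 0 → 0: weight = 4, length = 1, mean = 4/1 ≈ 4.000
  cycle 1 → 1: weight = 3, length = 1, mean = 3/1 ≈ 3.000
  cycle 2 → 2: weight = 2, length = 1, mean = 2/1 ≈ 2.000
  cycle 0 → 1 → 0: weight = 13, length = 2, mean = 13/2 ≈ 6.500
  cycle 0 → 2 → 0: weight = 15, length = 2, mean = 15/2 ≈ 7.500
  cycle 1 → 0 → 1: weight = 13, length = 2, mean = 13/2 ≈ 6.500
Minimum mean = 2.000, attained e.g. along the cycle 2 → 2 with weight 2 and length 1. So λ(A) = 2/1 = 2.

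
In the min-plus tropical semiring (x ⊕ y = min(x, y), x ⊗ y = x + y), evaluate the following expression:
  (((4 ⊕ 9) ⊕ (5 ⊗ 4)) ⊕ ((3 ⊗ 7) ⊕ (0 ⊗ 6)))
(((4 ⊕ 9) ⊕ (5 ⊗ 4)) ⊕ ((3 ⊗ 7) ⊕ (0 ⊗ 6))) = 4

Expand innermost to outermost. Recall ⊕ takes the minimum of its arguments and ⊗ takes their sum. Working out the expression (((4 ⊕ 9) ⊕ (5 ⊗ 4)) ⊕ ((3 ⊗ 7) ⊕ (0 ⊗ 6))) gives 4.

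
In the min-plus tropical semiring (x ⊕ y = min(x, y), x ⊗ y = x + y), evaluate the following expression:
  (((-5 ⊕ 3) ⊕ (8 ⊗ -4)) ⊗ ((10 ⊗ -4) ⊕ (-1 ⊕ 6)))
(((-5 ⊕ 3) ⊕ (8 ⊗ -4)) ⊗ ((10 ⊗ -4) ⊕ (-1 ⊕ 6))) = -6

Expand innermost to outermost. Recall ⊕ takes the minimum of its arguments and ⊗ takes their sum. Working out the expression (((-5 ⊕ 3) ⊕ (8 ⊗ -4)) ⊗ ((10 ⊗ -4) ⊕ (-1 ⊕ 6))) gives -6.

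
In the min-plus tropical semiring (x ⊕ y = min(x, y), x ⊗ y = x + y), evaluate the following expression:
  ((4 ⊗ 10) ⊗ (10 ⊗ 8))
((4 ⊗ 10) ⊗ (10 ⊗ 8)) = 32

Expand innermost to outermost. Recall ⊕ takes the minimum of its arguments and ⊗ takes their sum. Working out the expression ((4 ⊗ 10) ⊗ (10 ⊗ 8)) gives 32.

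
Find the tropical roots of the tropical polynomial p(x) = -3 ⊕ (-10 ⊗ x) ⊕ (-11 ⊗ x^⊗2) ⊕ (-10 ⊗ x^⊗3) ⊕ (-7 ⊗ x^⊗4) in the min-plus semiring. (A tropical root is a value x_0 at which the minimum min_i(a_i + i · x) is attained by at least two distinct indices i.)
Roots: {-3, -1, 1, 7}

Each tropical root is a break point of the lower envelope of the lines y = a_i + i · x (there are 5 lines, with slopes 0, 1, ..., 4). Only the lines that attain the minimum somewhere contribute to roots; other lines are dominated. Here the surviving (envelope) indices are i = 4, i = 3, i = 2, i = 1, i = 0.
Intersections between consecutive envelope lines give the roots: for adjacent envelope indices i < j the intersection is x = (a_i − a_j) / (j − i). Reading off the sorted break points: {-3, -1, 1, 7}.
Verification: at each break x_0, at least two indices attain the minimum of min_i(a_i + i · x_0).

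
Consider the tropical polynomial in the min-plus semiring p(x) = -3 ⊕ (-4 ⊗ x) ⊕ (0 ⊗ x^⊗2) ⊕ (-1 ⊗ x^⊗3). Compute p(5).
p(5) = -3

A tropical monomial a ⊗ x^⊗i evaluates to a + i · x. Evaluating each term at x = 5:
  Term 0 contributes -3 + 0 · 5 = -3
  Term 1 contributes -4 + 1 · 5 = 1
  Term 2 contributes 0 + 2 · 5 = 10
  Term 3 contributes -1 + 3 · 5 = 14
p(5) = ⊕ of these = min[-3, 1, 10, 14] = -3.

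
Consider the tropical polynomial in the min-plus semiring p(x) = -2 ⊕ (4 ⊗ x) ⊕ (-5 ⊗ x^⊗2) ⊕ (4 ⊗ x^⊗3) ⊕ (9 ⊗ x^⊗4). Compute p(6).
p(6) = -2

A tropical monomial a ⊗ x^⊗i evaluates to a + i · x. Evaluating each term at x = 6:
  Term 0 contributes -2 + 0 · 6 = -2
  Term 1 contributes 4 + 1 · 6 = 10
  Term 2 contributes -5 + 2 · 6 = 7
  Term 3 contributes 4 + 3 · 6 = 22
  Term 4 contributes 9 + 4 · 6 = 33
p(6) = ⊕ of these = min[-2, 10, 7, 22, 33] = -2.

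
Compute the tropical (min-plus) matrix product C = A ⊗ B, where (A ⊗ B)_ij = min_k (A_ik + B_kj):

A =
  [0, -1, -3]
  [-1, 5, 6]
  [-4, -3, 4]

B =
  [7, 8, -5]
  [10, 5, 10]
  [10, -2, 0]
A ⊗ B =
  [7, -5, -5]
  [6, 4, -6]
  [3, 2, -9]

Apply the min-plus product entry-by-entry:
  C[0][0] = min over k of (A[0][0] + B[0][0] = 0 + 7 = 7, A[0][1] + B[1][0] = -1 + 10 = 9, A[0][2] + B[2][0] = -3 + 10 = 7) = 7 (attained at k = 0)
  C[0][1] = min over k of (A[0][0] + B[0][1] = 0 + 8 = 8, A[0][1] + B[1][1] = -1 + 5 = 4, A[0][2] + B[2][1] = -3 + -2 = -5) = -5 (attained at k = 2)
  C[0][2] = min over k of (A[0][0] + B[0][2] = 0 + -5 = -5, A[0][1] + B[1][2] = -1 + 10 = 9, A[0][2] + B[2][2] = -3 + 0 = -3) = -5 (attained at k = 0)
  C[1][0] = min over k of (A[1][0] + B[0][0] = -1 + 7 = 6, A[1][1] + B[1][0] = 5 + 10 = 15, A[1][2] + B[2][0] = 6 + 10 = 16) = 6 (attained at k = 0)
  C[1][1] = min over k of (A[1][0] + B[0][1] = -1 + 8 = 7, A[1][1] + B[1][1] = 5 + 5 = 10, A[1][2] + B[2][1] = 6 + -2 = 4) = 4 (attained at k = 2)
  C[1][2] = min over k of (A[1][0] + B[0][2] = -1 + -5 = -6, A[1][1] + B[1][2] = 5 + 10 = 15, A[1][2] + B[2][2] = 6 + 0 = 6) = -6 (attained at k = 0)
  C[2][0] = min over k of (A[2][0] + B[0][0] = -4 + 7 = 3, A[2][1] + B[1][0] = -3 + 10 = 7, A[2][2] + B[2][0] = 4 + 10 = 14) = 3 (attained at k = 0)
  C[2][1] = min over k of (A[2][0] + B[0][1] = -4 + 8 = 4, A[2][1] + B[1][1] = -3 + 5 = 2, A[2][2] + B[2][1] = 4 + -2 = 2) = 2 (attained at k = 1)
  C[2][2] = min over k of (A[2][0] + B[0][2] = -4 + -5 = -9, A[2][1] + B[1][2] = -3 + 10 = 7, A[2][2] + B[2][2] = 4 + 0 = 4) = -9 (attained at k = 0)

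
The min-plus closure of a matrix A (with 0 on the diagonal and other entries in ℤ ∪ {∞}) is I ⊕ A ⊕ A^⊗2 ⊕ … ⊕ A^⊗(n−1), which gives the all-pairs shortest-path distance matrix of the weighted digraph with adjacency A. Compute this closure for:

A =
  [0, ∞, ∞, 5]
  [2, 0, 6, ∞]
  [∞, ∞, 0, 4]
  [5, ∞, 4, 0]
Closure =
  [0, ∞, 9, 5]
  [2, 0, 6, 7]
  [9, ∞, 0, 4]
  [5, ∞, 4, 0]

This is the Floyd-Warshall all-pairs shortest-path computation. For each intermediate vertex k = 0, 1, …, 3, update dist[i][j] ← min(dist[i][j], dist[i][k] + dist[k][j]). The final matrix gives, for each (i, j), the minimum total weight of any directed path from i to j (possibly empty when i = j).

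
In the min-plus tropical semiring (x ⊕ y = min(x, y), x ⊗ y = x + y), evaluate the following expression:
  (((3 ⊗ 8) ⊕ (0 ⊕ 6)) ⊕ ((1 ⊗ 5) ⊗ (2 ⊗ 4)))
(((3 ⊗ 8) ⊕ (0 ⊕ 6)) ⊕ ((1 ⊗ 5) ⊗ (2 ⊗ 4))) = 0

Expand innermost to outermost. Recall ⊕ takes the minimum of its arguments and ⊗ takes their sum. Working out the expression (((3 ⊗ 8) ⊕ (0 ⊕ 6)) ⊕ ((1 ⊗ 5) ⊗ (2 ⊗ 4))) gives 0.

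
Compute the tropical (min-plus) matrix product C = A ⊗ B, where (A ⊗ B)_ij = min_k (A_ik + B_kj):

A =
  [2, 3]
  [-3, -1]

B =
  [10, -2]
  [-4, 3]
A ⊗ B =
  [-1, 0]
  [-5, -5]

Apply the min-plus product entry-by-entry:
  C[0][0] = min over k of (A[0][0] + B[0][0] = 2 + 10 = 12, A[0][1] + B[1][0] = 3 + -4 = -1) = -1 (attained at k = 1)
  C[0][1] = min over k of (A[0][0] + B[0][1] = 2 + -2 = 0, A[0][1] + B[1][1] = 3 + 3 = 6) = 0 (attained at k = 0)
  C[1][0] = min over k of (A[1][0] + B[0][0] = -3 + 10 = 7, A[1][1] + B[1][0] = -1 + -4 = -5) = -5 (attained at k = 1)
  C[1][1] = min over k of (A[1][0] + B[0][1] = -3 + -2 = -5, A[1][1] + B[1][1] = -1 + 3 = 2) = -5 (attained at k = 0)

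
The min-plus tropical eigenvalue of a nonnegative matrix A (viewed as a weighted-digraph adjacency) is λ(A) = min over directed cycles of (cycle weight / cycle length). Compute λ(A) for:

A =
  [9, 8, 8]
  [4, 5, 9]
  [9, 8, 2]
λ(A) = 2

Enumerate directed cycles and compute their means (weight / length). Sample:
  cycle 0 → 0: weight = 9, length = 1, mean = 9/1 ≈ 9.000
  cycle 1 → 1: weight = 5, length = 1, mean = 5/1 ≈ 5.000
  cycle 2 → 2: weight = 2, length = 1, mean = 2/1 ≈ 2.000
  cycle 0 → 1 → 0: weight = 12, length = 2, mean = 12/2 ≈ 6.000
  cycle 0 → 2 → 0: weight = 17, length = 2, mean = 17/2 ≈ 8.500
  cycle 1 → 0 → 1: weight = 12, length = 2, mean = 12/2 ≈ 6.000
Minimum mean = 2.000, attained e.g. along the cycle 2 → 2 with weight 2 and length 1. So λ(A) = 2/1 = 2.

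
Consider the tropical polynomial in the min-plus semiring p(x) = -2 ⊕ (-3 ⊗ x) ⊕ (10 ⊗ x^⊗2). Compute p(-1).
p(-1) = -4

A tropical monomial a ⊗ x^⊗i evaluates to a + i · x. Evaluating each term at x = -1:
  Term 0 contributes -2 + 0 · -1 = -2
  Term 1 contributes -3 + 1 · -1 = -4
  Term 2 contributes 10 + 2 · -1 = 8
p(-1) = ⊕ of these = min[-2, -4, 8] = -4.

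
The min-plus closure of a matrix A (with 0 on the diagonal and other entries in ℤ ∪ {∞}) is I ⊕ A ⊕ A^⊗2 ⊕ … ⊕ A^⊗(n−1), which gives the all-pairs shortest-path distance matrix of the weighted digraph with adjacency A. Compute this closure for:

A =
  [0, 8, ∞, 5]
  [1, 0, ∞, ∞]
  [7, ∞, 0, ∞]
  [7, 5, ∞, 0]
Closure =
  [0, 8, ∞, 5]
  [1, 0, ∞, 6]
  [7, 15, 0, 12]
  [6, 5, ∞, 0]

This is the Floyd-Warshall all-pairs shortest-path computation. For each intermediate vertex k = 0, 1, …, 3, update dist[i][j] ← min(dist[i][j], dist[i][k] + dist[k][j]). The final matrix gives, for each (i, j), the minimum total weight of any directed path from i to j (possibly empty when i = j).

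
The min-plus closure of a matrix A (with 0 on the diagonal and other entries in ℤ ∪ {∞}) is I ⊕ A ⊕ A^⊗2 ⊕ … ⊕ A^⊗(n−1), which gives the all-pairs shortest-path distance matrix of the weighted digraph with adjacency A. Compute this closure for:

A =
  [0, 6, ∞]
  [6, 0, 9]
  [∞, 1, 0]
Closure =
  [0, 6, 15]
  [6, 0, 9]
  [7, 1, 0]

This is the Floyd-Warshall all-pairs shortest-path computation. For each intermediate vertex k = 0, 1, …, 2, update dist[i][j] ← min(dist[i][j], dist[i][k] + dist[k][j]). The final matrix gives, for each (i, j), the minimum total weight of any directed path from i to j (possibly empty when i = j).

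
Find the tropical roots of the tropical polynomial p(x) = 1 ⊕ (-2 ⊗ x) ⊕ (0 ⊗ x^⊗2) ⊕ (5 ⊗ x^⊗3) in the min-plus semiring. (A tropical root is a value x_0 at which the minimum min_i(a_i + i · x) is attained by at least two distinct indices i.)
Roots: {-5, -2, 3}

Each tropical root is a break point of the lower envelope of the lines y = a_i + i · x (there are 4 lines, with slopes 0, 1, ..., 3). Only the lines that attain the minimum somewhere contribute to roots; other lines are dominated. Here the surviving (envelope) indices are i = 3, i = 2, i = 1, i = 0.
Intersections between consecutive envelope lines give the roots: for adjacent envelope indices i < j the intersection is x = (a_i − a_j) / (j − i). Reading off the sorted break points: {-5, -2, 3}.
Verification: at each break x_0, at least two indices attain the minimum of min_i(a_i + i · x_0).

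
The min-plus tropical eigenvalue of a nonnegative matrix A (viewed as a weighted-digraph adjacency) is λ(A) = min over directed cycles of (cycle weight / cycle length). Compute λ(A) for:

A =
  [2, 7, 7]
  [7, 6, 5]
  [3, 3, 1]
λ(A) = 1

Enumerate directed cycles and compute their means (weight / length). Sample:
  cycle 0 → 0: weight = 2, length = 1, mean = 2/1 ≈ 2.000
  cycle 1 → 1: weight = 6, length = 1, mean = 6/1 ≈ 6.000
  cycle 2 → 2: weight = 1, length = 1, mean = 1/1 ≈ 1.000
  cycle 0 → 1 → 0: weight = 14, length = 2, mean = 14/2 ≈ 7.000
  cycle 0 → 2 → 0: weight = 10, length = 2, mean = 10/2 ≈ 5.000
  cycle 1 → 0 → 1: weight = 14, length = 2, mean = 14/2 ≈ 7.000
Minimum mean = 1.000, attained e.g. along the cycle 2 → 2 with weight 1 and length 1. So λ(A) = 1/1 = 1.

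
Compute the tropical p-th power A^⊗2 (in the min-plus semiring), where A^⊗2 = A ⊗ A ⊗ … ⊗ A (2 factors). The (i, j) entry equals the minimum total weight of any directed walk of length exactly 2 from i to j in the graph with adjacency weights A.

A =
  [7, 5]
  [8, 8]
A^⊗2 =
  [13, 12]
  [15, 13]

Each entry (A^⊗2)_ij equals the minimum over all length-2 walks i = v_0 → v_1 → … → v_2 = j of Σ_t A[v_t][v_{t+1}]. For example, for (i, j) = (0, 1) we minimise over 2 possible intermediate vertex sequences; the minimum is 12, attained along the walk 0 → 0 → 1.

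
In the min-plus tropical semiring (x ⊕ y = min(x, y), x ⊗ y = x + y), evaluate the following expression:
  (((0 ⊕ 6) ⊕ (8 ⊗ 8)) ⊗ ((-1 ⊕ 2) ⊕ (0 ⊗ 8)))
(((0 ⊕ 6) ⊕ (8 ⊗ 8)) ⊗ ((-1 ⊕ 2) ⊕ (0 ⊗ 8))) = -1

Expand innermost to outermost. Recall ⊕ takes the minimum of its arguments and ⊗ takes their sum. Working out the expression (((0 ⊕ 6) ⊕ (8 ⊗ 8)) ⊗ ((-1 ⊕ 2) ⊕ (0 ⊗ 8))) gives -1.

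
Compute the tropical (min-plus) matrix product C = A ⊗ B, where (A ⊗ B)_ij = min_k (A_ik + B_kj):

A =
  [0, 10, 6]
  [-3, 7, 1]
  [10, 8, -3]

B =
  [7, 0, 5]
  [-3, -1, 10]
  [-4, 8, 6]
A ⊗ B =
  [2, 0, 5]
  [-3, -3, 2]
  [-7, 5, 3]

Apply the min-plus product entry-by-entry:
  C[0][0] = min over k of (A[0][0] + B[0][0] = 0 + 7 = 7, A[0][1] + B[1][0] = 10 + -3 = 7, A[0][2] + B[2][0] = 6 + -4 = 2) = 2 (attained at k = 2)
  C[0][1] = min over k of (A[0][0] + B[0][1] = 0 + 0 = 0, A[0][1] + B[1][1] = 10 + -1 = 9, A[0][2] + B[2][1] = 6 + 8 = 14) = 0 (attained at k = 0)
  C[0][2] = min over k of (A[0][0] + B[0][2] = 0 + 5 = 5, A[0][1] + B[1][2] = 10 + 10 = 20, A[0][2] + B[2][2] = 6 + 6 = 12) = 5 (attained at k = 0)
  C[1][0] = min over k of (A[1][0] + B[0][0] = -3 + 7 = 4, A[1][1] + B[1][0] = 7 + -3 = 4, A[1][2] + B[2][0] = 1 + -4 = -3) = -3 (attained at k = 2)
  C[1][1] = min over k of (A[1][0] + B[0][1] = -3 + 0 = -3, A[1][1] + B[1][1] = 7 + -1 = 6, A[1][2] + B[2][1] = 1 + 8 = 9) = -3 (attained at k = 0)
  C[1][2] = min over k of (A[1][0] + B[0][2] = -3 + 5 = 2, A[1][1] + B[1][2] = 7 + 10 = 17, A[1][2] + B[2][2] = 1 + 6 = 7) = 2 (attained at k = 0)
  C[2][0] = min over k of (A[2][0] + B[0][0] = 10 + 7 = 17, A[2][1] + B[1][0] = 8 + -3 = 5, A[2][2] + B[2][0] = -3 + -4 = -7) = -7 (attained at k = 2)
  C[2][1] = min over k of (A[2][0] + B[0][1] = 10 + 0 = 10, A[2][1] + B[1][1] = 8 + -1 = 7, A[2][2] + B[2][1] = -3 + 8 = 5) = 5 (attained at k = 2)
  C[2][2] = min over k of (A[2][0] + B[0][2] = 10 + 5 = 15, A[2][1] + B[1][2] = 8 + 10 = 18, A[2][2] + B[2][2] = -3 + 6 = 3) = 3 (attained at k = 2)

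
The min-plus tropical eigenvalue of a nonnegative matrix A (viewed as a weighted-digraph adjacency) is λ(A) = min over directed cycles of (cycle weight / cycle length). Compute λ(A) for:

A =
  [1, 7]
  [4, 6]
λ(A) = 1

Enumerate directed cycles and compute their means (weight / length). Sample:
  cycle 0 → 0: weight = 1, length = 1, mean = 1/1 ≈ 1.000
  cycle 1 → 1: weight = 6, length = 1, mean = 6/1 ≈ 6.000
  cycle 0 → 1 → 0: weight = 11, length = 2, mean = 11/2 ≈ 5.500
  cycle 1 → 0 → 1: weight = 11, length = 2, mean = 11/2 ≈ 5.500
Minimum mean = 1.000, attained e.g. along the cycle 0 → 0 with weight 1 and length 1. So λ(A) = 1/1 = 1.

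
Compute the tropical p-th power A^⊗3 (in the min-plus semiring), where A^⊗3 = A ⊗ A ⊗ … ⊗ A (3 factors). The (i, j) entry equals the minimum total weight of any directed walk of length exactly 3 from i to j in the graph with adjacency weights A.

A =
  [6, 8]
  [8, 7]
A^⊗3 =
  [18, 20]
  [20, 21]

Each entry (A^⊗3)_ij equals the minimum over all length-3 walks i = v_0 → v_1 → … → v_3 = j of Σ_t A[v_t][v_{t+1}]. For example, for (i, j) = (0, 1) we minimise over 4 possible intermediate vertex sequences; the minimum is 20, attained along the walk 0 → 0 → 0 → 1.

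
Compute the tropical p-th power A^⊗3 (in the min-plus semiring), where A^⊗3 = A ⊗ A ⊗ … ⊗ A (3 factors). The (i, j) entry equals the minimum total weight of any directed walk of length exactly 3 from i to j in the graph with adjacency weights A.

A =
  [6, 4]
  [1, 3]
A^⊗3 =
  [8, 9]
  [6, 8]

Each entry (A^⊗3)_ij equals the minimum over all length-3 walks i = v_0 → v_1 → … → v_3 = j of Σ_t A[v_t][v_{t+1}]. For example, for (i, j) = (0, 1) we minimise over 4 possible intermediate vertex sequences; the minimum is 9, attained along the walk 0 → 1 → 0 → 1.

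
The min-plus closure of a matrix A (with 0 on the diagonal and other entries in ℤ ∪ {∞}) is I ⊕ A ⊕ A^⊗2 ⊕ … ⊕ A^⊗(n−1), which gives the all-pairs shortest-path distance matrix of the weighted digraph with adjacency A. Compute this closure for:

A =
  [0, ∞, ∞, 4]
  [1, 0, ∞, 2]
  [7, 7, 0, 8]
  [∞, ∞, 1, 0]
Closure =
  [0, 12, 5, 4]
  [1, 0, 3, 2]
  [7, 7, 0, 8]
  [8, 8, 1, 0]

This is the Floyd-Warshall all-pairs shortest-path computation. For each intermediate vertex k = 0, 1, …, 3, update dist[i][j] ← min(dist[i][j], dist[i][k] + dist[k][j]). The final matrix gives, for each (i, j), the minimum total weight of any directed path from i to j (possibly empty when i = j).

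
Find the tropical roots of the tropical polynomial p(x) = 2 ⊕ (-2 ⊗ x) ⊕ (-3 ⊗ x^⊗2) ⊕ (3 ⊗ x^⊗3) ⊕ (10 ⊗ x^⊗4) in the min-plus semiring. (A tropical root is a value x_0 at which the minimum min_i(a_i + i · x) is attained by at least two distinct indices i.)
Roots: {-7, -6, 1, 4}

Each tropical root is a break point of the lower envelope of the lines y = a_i + i · x (there are 5 lines, with slopes 0, 1, ..., 4). Only the lines that attain the minimum somewhere contribute to roots; other lines are dominated. Here the surviving (envelope) indices are i = 4, i = 3, i = 2, i = 1, i = 0.
Intersections between consecutive envelope lines give the roots: for adjacent envelope indices i < j the intersection is x = (a_i − a_j) / (j − i). Reading off the sorted break points: {-7, -6, 1, 4}.
Verification: at each break x_0, at least two indices attain the minimum of min_i(a_i + i · x_0).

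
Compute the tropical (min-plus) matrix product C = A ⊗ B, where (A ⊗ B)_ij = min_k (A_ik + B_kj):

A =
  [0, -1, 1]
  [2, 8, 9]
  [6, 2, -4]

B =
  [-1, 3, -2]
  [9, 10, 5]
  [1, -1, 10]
A ⊗ B =
  [-1, 0, -2]
  [1, 5, 0]
  [-3, -5, 4]

Apply the min-plus product entry-by-entry:
  C[0][0] = min over k of (A[0][0] + B[0][0] = 0 + -1 = -1, A[0][1] + B[1][0] = -1 + 9 = 8, A[0][2] + B[2][0] = 1 + 1 = 2) = -1 (attained at k = 0)
  C[0][1] = min over k of (A[0][0] + B[0][1] = 0 + 3 = 3, A[0][1] + B[1][1] = -1 + 10 = 9, A[0][2] + B[2][1] = 1 + -1 = 0) = 0 (attained at k = 2)
  C[0][2] = min over k of (A[0][0] + B[0][2] = 0 + -2 = -2, A[0][1] + B[1][2] = -1 + 5 = 4, A[0][2] + B[2][2] = 1 + 10 = 11) = -2 (attained at k = 0)
  C[1][0] = min over k of (A[1][0] + B[0][0] = 2 + -1 = 1, A[1][1] + B[1][0] = 8 + 9 = 17, A[1][2] + B[2][0] = 9 + 1 = 10) = 1 (attained at k = 0)
  C[1][1] = min over k of (A[1][0] + B[0][1] = 2 + 3 = 5, A[1][1] + B[1][1] = 8 + 10 = 18, A[1][2] + B[2][1] = 9 + -1 = 8) = 5 (attained at k = 0)
  C[1][2] = min over k of (A[1][0] + B[0][2] = 2 + -2 = 0, A[1][1] + B[1][2] = 8 + 5 = 13, A[1][2] + B[2][2] = 9 + 10 = 19) = 0 (attained at k = 0)
  C[2][0] = min over k of (A[2][0] + B[0][0] = 6 + -1 = 5, A[2][1] + B[1][0] = 2 + 9 = 11, A[2][2] + B[2][0] = -4 + 1 = -3) = -3 (attained at k = 2)
  C[2][1] = min over k of (A[2][0] + B[0][1] = 6 + 3 = 9, A[2][1] + B[1][1] = 2 + 10 = 12, A[2][2] + B[2][1] = -4 + -1 = -5) = -5 (attained at k = 2)
  C[2][2] = min over k of (A[2][0] + B[0][2] = 6 + -2 = 4, A[2][1] + B[1][2] = 2 + 5 = 7, A[2][2] + B[2][2] = -4 + 10 = 6) = 4 (attained at k = 0)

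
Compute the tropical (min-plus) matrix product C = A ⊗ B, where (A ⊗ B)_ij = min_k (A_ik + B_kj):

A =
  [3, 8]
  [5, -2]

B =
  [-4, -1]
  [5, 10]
A ⊗ B =
  [-1, 2]
  [1, 4]

Apply the min-plus product entry-by-entry:
  C[0][0] = min over k of (A[0][0] + B[0][0] = 3 + -4 = -1, A[0][1] + B[1][0] = 8 + 5 = 13) = -1 (attained at k = 0)
  C[0][1] = min over k of (A[0][0] + B[0][1] = 3 + -1 = 2, A[0][1] + B[1][1] = 8 + 10 = 18) = 2 (attained at k = 0)
  C[1][0] = min over k of (A[1][0] + B[0][0] = 5 + -4 = 1, A[1][1] + B[1][0] = -2 + 5 = 3) = 1 (attained at k = 0)
  C[1][1] = min over k of (A[1][0] + B[0][1] = 5 + -1 = 4, A[1][1] + B[1][1] = -2 + 10 = 8) = 4 (attained at k = 0)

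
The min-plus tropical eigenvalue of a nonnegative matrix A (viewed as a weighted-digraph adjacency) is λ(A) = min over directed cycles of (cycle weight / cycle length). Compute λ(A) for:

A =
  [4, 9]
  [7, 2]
λ(A) = 2

Enumerate directed cycles and compute their means (weight / length). Sample:
  cycle 0 → 0: weight = 4, length = 1, mean = 4/1 ≈ 4.000
  cycle 1 → 1: weight = 2, length = 1, mean = 2/1 ≈ 2.000
  cycle 0 → 1 → 0: weight = 16, length = 2, mean = 16/2 ≈ 8.000
  cycle 1 → 0 → 1: weight = 16, length = 2, mean = 16/2 ≈ 8.000
Minimum mean = 2.000, attained e.g. along the cycle 1 → 1 with weight 2 and length 1. So λ(A) = 2/1 = 2.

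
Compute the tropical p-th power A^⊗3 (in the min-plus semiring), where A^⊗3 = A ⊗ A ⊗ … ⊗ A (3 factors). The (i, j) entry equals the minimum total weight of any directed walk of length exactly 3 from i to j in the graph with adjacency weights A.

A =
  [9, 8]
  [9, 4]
A^⊗3 =
  [21, 16]
  [17, 12]

Each entry (A^⊗3)_ij equals the minimum over all length-3 walks i = v_0 → v_1 → … → v_3 = j of Σ_t A[v_t][v_{t+1}]. For example, for (i, j) = (0, 1) we minimise over 4 possible intermediate vertex sequences; the minimum is 16, attained along the walk 0 → 1 → 1 → 1.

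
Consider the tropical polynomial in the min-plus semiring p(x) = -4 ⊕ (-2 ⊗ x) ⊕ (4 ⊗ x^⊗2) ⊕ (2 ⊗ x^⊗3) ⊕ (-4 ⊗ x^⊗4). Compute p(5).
p(5) = -4

A tropical monomial a ⊗ x^⊗i evaluates to a + i · x. Evaluating each term at x = 5:
  Term 0 contributes -4 + 0 · 5 = -4
  Term 1 contributes -2 + 1 · 5 = 3
  Term 2 contributes 4 + 2 · 5 = 14
  Term 3 contributes 2 + 3 · 5 = 17
  Term 4 contributes -4 + 4 · 5 = 16
p(5) = ⊕ of these = min[-4, 3, 14, 17, 16] = -4.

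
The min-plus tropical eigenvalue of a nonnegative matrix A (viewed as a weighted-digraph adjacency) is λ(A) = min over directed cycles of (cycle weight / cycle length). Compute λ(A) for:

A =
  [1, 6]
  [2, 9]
λ(A) = 1

Enumerate directed cycles and compute their means (weight / length). Sample:
  cycle 0 → 0: weight = 1, length = 1, mean = 1/1 ≈ 1.000
  cycle 1 → 1: weight = 9, length = 1, mean = 9/1 ≈ 9.000
  cycle 0 → 1 → 0: weight = 8, length = 2, mean = 8/2 ≈ 4.000
  cycle 1 → 0 → 1: weight = 8, length = 2, mean = 8/2 ≈ 4.000
Minimum mean = 1.000, attained e.g. along the cycle 0 → 0 with weight 1 and length 1. So λ(A) = 1/1 = 1.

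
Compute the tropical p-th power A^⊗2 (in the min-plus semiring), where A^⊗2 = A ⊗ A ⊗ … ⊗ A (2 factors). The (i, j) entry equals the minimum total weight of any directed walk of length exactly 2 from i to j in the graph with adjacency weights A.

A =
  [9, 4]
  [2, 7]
A^⊗2 =
  [6, 11]
  [9, 6]

Each entry (A^⊗2)_ij equals the minimum over all length-2 walks i = v_0 → v_1 → … → v_2 = j of Σ_t A[v_t][v_{t+1}]. For example, for (i, j) = (0, 1) we minimise over 2 possible intermediate vertex sequences; the minimum is 11, attained along the walk 0 → 1 → 1.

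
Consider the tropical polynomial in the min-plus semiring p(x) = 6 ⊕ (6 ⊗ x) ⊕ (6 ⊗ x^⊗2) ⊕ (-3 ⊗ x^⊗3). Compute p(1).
p(1) = 0

A tropical monomial a ⊗ x^⊗i evaluates to a + i · x. Evaluating each term at x = 1:
  Term 0 contributes 6 + 0 · 1 = 6
  Term 1 contributes 6 + 1 · 1 = 7
  Term 2 contributes 6 + 2 · 1 = 8
  Term 3 contributes -3 + 3 · 1 = 0
p(1) = ⊕ of these = min[6, 7, 8, 0] = 0.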